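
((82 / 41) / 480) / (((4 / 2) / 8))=0.02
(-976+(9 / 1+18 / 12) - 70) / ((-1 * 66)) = 2071 / 132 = 15.69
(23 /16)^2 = 529 /256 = 2.07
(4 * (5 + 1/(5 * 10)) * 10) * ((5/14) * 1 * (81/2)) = 20331/7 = 2904.43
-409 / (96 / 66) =-4499 / 16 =-281.19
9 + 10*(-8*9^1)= -711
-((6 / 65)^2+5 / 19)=-21809 / 80275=-0.27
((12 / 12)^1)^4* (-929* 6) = -5574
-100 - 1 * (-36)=-64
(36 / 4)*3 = 27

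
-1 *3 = -3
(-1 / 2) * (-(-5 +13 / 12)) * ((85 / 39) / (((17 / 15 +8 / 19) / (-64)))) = 3036200 / 17277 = 175.74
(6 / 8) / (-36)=-1 / 48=-0.02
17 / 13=1.31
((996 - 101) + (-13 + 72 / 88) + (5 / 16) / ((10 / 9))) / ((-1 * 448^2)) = -310851 / 70647808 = -0.00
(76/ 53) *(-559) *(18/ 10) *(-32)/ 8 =1529424/ 265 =5771.41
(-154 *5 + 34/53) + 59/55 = -2239553/2915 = -768.29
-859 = -859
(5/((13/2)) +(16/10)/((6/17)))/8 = 517/780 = 0.66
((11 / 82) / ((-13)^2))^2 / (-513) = -121 / 98518656132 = -0.00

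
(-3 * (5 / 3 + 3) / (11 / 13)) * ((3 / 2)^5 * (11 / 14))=-98.72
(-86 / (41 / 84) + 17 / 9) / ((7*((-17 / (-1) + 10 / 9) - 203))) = 64319 / 477568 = 0.13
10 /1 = 10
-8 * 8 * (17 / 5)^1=-1088 / 5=-217.60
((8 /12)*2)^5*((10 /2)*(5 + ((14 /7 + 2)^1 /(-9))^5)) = 1506411520 /14348907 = 104.98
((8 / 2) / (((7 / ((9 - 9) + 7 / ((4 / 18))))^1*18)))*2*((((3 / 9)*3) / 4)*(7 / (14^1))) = 1 / 4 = 0.25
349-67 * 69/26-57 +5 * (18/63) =21043/182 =115.62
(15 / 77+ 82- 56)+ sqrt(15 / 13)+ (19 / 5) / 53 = sqrt(195) / 13+ 535968 / 20405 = 27.34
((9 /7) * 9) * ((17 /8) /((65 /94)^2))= 3041793 /59150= 51.43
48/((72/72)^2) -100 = -52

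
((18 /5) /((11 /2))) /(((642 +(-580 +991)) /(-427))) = -1708 /6435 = -0.27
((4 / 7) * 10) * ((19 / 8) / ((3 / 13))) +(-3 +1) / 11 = 13543 / 231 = 58.63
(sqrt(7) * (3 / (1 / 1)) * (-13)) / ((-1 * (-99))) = -13 * sqrt(7) / 33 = -1.04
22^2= 484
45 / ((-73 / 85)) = -3825 / 73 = -52.40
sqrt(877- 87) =sqrt(790) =28.11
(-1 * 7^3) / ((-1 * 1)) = 343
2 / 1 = 2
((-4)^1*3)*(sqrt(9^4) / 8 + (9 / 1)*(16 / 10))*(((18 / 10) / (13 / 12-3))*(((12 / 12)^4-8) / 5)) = -1112454 / 2875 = -386.94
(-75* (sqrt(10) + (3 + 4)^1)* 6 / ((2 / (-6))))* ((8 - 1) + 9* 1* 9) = 118800* sqrt(10) + 831600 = 1207278.59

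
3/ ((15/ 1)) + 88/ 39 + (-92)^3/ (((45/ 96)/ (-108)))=34984894943/ 195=179409717.66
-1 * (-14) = 14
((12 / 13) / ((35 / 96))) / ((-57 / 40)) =-3072 / 1729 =-1.78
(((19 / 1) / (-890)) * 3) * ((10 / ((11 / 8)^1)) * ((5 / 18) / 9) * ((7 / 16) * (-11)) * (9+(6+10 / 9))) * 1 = 96425 / 86508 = 1.11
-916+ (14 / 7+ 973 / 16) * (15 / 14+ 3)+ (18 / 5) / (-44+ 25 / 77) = -829077383 / 1255520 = -660.35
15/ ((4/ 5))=75/ 4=18.75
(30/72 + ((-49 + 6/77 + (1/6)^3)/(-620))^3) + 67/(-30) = -2673875755805819/1472256252149760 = -1.82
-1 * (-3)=3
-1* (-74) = 74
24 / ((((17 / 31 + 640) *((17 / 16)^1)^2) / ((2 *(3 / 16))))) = 23808 / 1912891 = 0.01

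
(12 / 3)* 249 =996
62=62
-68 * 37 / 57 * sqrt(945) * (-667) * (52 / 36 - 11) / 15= -144322792 * sqrt(105) / 2565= -576556.94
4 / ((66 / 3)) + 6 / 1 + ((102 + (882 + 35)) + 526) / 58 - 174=-90073 / 638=-141.18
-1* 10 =-10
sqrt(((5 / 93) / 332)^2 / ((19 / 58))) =5 * sqrt(1102) / 586644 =0.00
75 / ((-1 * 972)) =-25 / 324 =-0.08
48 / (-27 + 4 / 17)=-816 / 455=-1.79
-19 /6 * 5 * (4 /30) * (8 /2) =-76 /9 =-8.44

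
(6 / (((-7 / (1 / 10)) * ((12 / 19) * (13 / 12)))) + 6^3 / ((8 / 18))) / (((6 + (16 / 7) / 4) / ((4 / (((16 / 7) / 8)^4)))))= 530796273 / 11960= 44380.96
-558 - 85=-643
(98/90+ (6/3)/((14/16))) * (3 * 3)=30.37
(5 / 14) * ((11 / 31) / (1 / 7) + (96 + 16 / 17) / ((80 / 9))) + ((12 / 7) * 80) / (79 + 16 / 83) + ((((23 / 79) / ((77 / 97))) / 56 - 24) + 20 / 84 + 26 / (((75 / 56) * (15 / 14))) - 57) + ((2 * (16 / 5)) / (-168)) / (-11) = -322500430524313 / 5746727889000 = -56.12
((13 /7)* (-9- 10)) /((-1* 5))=247 /35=7.06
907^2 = 822649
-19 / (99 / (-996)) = 6308 / 33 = 191.15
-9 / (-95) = 9 / 95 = 0.09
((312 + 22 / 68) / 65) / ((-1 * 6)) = -10619 / 13260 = -0.80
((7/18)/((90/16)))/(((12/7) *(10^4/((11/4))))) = 539/48600000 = 0.00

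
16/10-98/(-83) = 1154/415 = 2.78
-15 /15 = -1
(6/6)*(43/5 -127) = -592/5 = -118.40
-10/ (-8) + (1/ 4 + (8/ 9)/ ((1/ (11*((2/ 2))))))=203/ 18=11.28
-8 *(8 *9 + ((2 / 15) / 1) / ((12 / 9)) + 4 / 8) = -2904 / 5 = -580.80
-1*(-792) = 792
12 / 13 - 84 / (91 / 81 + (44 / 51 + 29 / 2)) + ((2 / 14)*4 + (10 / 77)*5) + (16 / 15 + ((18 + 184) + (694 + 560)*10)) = 12740.12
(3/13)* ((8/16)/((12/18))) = 9/52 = 0.17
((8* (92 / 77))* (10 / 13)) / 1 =7360 / 1001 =7.35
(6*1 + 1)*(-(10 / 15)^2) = -28 / 9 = -3.11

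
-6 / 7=-0.86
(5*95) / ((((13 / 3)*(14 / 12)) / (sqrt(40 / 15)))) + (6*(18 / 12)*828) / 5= 5700*sqrt(6) / 91 + 7452 / 5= 1643.83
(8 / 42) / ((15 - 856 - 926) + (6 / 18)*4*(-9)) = -4 / 37359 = -0.00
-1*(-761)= 761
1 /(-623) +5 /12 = 3103 /7476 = 0.42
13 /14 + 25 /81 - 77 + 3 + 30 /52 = -532082 /7371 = -72.19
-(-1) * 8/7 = 8/7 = 1.14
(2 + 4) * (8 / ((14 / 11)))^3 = 511104 / 343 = 1490.10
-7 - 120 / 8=-22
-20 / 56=-5 / 14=-0.36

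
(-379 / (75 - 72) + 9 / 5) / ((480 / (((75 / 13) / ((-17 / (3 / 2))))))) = 467 / 3536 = 0.13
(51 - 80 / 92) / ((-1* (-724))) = 1153 / 16652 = 0.07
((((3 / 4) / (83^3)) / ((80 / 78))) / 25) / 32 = 117 / 73188736000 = 0.00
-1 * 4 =-4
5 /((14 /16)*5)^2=64 /245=0.26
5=5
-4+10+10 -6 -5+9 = 14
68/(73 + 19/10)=680/749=0.91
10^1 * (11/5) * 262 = 5764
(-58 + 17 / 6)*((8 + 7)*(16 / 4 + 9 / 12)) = -31445 / 8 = -3930.62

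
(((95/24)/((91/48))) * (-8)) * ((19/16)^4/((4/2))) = -12380495/745472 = -16.61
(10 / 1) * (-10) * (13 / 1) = -1300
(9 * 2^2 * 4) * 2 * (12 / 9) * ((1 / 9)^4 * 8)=1024 / 2187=0.47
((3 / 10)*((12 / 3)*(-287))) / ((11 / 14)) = -24108 / 55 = -438.33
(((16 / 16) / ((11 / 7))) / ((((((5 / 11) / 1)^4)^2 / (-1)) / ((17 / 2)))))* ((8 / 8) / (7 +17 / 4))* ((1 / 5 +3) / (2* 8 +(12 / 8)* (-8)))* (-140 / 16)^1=32465626886 / 17578125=1846.93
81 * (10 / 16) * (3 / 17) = 1215 / 136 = 8.93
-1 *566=-566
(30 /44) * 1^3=15 /22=0.68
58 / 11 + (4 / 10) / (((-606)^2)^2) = 19555030555931 / 3708712691640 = 5.27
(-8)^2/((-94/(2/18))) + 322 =136174/423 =321.92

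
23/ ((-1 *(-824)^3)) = 0.00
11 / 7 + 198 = 1397 / 7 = 199.57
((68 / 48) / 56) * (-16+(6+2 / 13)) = -68 / 273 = -0.25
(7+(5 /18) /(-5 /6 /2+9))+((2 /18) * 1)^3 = 528142 /75087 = 7.03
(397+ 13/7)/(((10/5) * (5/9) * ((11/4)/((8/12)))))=33504/385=87.02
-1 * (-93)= 93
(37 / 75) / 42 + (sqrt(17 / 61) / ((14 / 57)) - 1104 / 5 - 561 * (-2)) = 57 * sqrt(1037) / 854 + 2838817 / 3150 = 903.36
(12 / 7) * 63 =108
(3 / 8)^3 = 0.05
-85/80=-17/16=-1.06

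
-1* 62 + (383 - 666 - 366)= -711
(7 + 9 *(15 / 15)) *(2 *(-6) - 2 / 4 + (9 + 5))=24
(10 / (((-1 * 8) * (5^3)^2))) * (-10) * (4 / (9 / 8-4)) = -16 / 14375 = -0.00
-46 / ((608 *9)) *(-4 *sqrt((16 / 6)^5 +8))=23 *sqrt(26034) / 9234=0.40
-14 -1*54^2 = -2930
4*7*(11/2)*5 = 770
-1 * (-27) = 27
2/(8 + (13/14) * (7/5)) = 20/93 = 0.22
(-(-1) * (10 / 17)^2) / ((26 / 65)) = 250 / 289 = 0.87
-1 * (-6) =6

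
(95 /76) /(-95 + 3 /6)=-5 /378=-0.01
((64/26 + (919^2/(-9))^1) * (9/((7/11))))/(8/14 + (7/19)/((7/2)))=-458922409/234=-1961206.88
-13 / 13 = -1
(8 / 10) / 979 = 4 / 4895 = 0.00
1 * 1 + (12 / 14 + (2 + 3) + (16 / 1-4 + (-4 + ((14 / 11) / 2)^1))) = 1193 / 77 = 15.49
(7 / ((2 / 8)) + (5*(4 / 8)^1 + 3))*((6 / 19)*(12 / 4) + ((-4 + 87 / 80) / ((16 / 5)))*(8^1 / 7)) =-26465 / 8512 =-3.11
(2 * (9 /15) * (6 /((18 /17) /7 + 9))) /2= 238 /605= 0.39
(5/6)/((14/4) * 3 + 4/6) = 5/67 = 0.07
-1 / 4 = -0.25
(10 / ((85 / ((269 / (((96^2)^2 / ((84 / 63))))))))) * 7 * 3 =1883 / 180486144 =0.00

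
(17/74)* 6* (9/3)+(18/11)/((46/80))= 65349/9361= 6.98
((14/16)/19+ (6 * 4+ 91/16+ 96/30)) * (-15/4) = -150177/1216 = -123.50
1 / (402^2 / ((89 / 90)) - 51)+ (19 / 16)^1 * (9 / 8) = 2486320783 / 1861097088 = 1.34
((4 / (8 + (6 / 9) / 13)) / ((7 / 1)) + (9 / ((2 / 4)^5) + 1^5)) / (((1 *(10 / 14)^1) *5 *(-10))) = -317689 / 39250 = -8.09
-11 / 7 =-1.57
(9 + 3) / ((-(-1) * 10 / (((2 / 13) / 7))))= 12 / 455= 0.03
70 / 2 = 35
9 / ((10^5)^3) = 0.00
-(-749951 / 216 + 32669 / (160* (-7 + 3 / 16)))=3501.97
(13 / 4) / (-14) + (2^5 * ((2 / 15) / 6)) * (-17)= -31049 / 2520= -12.32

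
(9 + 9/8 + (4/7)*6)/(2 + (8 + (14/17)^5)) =1.31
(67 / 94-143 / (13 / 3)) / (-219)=3035 / 20586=0.15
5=5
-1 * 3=-3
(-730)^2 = 532900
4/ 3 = 1.33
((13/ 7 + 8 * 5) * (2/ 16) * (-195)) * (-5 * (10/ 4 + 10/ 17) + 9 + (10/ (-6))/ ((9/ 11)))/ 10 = 29645447/ 34272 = 865.00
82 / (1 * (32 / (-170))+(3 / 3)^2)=6970 / 69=101.01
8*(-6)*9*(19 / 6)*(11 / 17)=-15048 / 17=-885.18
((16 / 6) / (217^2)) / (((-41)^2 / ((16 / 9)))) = 128 / 2137228443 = 0.00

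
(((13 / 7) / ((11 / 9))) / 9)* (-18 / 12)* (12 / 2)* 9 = -13.68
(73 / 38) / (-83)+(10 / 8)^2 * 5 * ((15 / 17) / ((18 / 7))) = 6839807 / 2573664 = 2.66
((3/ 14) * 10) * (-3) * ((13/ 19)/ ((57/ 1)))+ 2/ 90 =-6248/ 113715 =-0.05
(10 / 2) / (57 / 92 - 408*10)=-460 / 375303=-0.00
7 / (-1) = -7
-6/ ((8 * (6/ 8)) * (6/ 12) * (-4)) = 1/ 2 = 0.50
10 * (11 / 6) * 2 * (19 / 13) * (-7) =-14630 / 39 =-375.13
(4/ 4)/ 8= 1/ 8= 0.12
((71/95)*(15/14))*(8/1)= 852/133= 6.41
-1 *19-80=-99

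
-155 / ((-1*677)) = 0.23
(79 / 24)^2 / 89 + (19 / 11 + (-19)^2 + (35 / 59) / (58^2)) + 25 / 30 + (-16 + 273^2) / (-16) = -120130285450019 / 27980352576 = -4293.38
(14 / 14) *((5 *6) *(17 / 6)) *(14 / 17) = 70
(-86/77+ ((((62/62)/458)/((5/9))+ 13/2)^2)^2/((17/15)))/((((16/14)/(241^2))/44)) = 41234824832905920195241/11687748544250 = 3528038328.07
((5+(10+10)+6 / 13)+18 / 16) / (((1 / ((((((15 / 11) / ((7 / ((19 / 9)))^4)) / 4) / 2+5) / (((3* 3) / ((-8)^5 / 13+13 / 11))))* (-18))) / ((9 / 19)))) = 36543456229661825 / 115141938912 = 317377.46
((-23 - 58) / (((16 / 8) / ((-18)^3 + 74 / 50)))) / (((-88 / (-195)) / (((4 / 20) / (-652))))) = -460465317 / 2868800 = -160.51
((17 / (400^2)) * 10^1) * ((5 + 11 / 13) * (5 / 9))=323 / 93600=0.00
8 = 8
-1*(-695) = 695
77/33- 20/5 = -5/3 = -1.67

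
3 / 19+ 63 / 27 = 142 / 57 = 2.49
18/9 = 2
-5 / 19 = -0.26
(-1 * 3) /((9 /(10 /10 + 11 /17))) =-28 /51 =-0.55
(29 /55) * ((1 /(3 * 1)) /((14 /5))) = 29 /462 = 0.06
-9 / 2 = -4.50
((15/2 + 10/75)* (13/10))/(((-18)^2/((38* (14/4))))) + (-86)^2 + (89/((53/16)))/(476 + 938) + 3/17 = 458203046879387/61917080400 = 7400.27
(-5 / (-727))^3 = 125 / 384240583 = 0.00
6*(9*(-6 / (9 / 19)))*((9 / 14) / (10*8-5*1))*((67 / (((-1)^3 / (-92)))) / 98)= -3162132 / 8575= -368.76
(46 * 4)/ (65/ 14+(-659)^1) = -2576/ 9161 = -0.28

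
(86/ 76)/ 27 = 43/ 1026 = 0.04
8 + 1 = 9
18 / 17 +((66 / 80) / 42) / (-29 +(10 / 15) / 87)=76226553 / 72037840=1.06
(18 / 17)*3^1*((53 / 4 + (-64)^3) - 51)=-28315629 / 34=-832812.62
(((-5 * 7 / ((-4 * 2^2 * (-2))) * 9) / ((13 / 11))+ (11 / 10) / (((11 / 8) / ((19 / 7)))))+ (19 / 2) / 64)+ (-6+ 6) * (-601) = -349991 / 58240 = -6.01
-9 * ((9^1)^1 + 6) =-135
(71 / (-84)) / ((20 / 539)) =-5467 / 240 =-22.78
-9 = -9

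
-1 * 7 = -7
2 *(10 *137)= 2740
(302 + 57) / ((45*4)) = 1.99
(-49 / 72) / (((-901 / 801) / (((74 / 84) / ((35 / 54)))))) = 29637 / 36040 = 0.82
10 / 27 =0.37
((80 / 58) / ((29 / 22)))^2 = 774400 / 707281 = 1.09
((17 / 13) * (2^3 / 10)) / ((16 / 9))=153 / 260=0.59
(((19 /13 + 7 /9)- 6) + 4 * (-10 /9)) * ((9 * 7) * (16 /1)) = -107520 /13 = -8270.77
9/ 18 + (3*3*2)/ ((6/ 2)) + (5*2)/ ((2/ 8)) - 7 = 79/ 2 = 39.50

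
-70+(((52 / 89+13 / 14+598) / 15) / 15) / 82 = -1608462007 / 22988700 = -69.97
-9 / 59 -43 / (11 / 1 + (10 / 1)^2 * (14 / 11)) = -41596 / 89739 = -0.46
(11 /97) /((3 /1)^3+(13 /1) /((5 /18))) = 55 /35793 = 0.00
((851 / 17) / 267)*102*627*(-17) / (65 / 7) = -126991326 / 5785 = -21951.83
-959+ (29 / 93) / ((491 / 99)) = -14595982 / 15221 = -958.94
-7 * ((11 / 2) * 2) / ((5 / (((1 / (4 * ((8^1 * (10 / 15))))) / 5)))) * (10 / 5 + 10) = -693 / 400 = -1.73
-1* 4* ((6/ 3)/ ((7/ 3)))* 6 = -144/ 7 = -20.57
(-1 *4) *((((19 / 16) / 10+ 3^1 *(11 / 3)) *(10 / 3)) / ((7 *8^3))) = -593 / 14336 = -0.04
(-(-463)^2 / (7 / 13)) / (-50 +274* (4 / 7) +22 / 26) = -36228361 / 9775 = -3706.23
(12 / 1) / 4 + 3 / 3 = 4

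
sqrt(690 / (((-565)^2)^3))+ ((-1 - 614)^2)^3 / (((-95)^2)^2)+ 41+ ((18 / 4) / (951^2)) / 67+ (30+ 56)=sqrt(690) / 180362125+ 1165719558478883824113 / 1754840813846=664287922.46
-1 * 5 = -5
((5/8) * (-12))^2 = 56.25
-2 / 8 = -0.25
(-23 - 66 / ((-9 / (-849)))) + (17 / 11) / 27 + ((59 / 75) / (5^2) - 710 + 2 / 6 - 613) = -1405474159 / 185625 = -7571.58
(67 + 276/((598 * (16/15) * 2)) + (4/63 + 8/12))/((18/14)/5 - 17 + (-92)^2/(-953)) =-4242617815/1599994656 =-2.65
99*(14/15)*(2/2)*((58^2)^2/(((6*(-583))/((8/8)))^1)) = -298926.31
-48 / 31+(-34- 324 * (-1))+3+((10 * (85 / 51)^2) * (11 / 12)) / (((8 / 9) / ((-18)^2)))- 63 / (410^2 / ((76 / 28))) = 24942150037 / 2605550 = 9572.70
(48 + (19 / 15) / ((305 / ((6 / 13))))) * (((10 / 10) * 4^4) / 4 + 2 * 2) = 64711384 / 19825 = 3264.13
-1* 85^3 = -614125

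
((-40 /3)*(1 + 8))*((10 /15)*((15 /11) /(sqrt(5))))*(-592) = 142080*sqrt(5) /11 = 28881.87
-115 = -115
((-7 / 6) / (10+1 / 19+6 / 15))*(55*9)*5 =-182875 / 662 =-276.25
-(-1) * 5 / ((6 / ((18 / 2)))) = 15 / 2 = 7.50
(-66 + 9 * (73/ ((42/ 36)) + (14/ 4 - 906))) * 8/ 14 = -213510/ 49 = -4357.35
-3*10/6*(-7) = 35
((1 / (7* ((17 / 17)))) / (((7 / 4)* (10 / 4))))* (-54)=-1.76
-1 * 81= -81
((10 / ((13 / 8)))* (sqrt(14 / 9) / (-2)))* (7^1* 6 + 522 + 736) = -4000* sqrt(14) / 3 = -4988.88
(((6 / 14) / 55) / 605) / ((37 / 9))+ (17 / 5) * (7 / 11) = 18646732 / 8618225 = 2.16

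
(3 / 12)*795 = 795 / 4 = 198.75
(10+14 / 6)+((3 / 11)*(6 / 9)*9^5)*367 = 130026305 / 33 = 3940191.06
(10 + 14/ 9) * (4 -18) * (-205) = 298480/ 9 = 33164.44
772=772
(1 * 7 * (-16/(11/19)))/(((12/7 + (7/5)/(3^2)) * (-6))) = 5880/341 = 17.24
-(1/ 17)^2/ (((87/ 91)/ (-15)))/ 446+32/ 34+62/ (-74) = 14308905/ 138303262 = 0.10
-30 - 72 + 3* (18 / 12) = -195 / 2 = -97.50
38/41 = 0.93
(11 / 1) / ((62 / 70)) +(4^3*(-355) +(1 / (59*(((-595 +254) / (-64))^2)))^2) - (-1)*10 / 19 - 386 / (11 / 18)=-20871402265942159573 / 894283340089579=-23338.69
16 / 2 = 8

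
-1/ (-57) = 1/ 57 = 0.02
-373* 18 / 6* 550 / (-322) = 307725 / 161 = 1911.34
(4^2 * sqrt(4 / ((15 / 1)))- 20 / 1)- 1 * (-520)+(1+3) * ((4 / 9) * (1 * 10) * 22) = 32 * sqrt(15) / 15+8020 / 9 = 899.37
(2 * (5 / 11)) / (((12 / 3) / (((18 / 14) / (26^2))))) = 45 / 104104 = 0.00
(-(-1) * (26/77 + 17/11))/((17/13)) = 1885/1309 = 1.44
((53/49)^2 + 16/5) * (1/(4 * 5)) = 52461/240100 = 0.22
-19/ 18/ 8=-19/ 144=-0.13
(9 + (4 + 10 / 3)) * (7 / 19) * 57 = 343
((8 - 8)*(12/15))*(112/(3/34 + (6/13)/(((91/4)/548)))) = 0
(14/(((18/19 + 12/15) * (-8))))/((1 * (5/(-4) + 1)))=665/166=4.01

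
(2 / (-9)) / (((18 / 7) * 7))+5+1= 485 / 81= 5.99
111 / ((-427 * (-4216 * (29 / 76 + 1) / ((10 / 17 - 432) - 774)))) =-7202938 / 133892255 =-0.05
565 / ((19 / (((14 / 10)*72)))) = 56952 / 19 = 2997.47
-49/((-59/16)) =784/59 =13.29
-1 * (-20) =20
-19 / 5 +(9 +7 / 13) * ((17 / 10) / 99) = -23399 / 6435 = -3.64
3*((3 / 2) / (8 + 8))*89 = 801 / 32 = 25.03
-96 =-96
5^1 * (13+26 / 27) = 1885 / 27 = 69.81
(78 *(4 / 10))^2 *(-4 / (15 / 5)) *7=-227136 / 25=-9085.44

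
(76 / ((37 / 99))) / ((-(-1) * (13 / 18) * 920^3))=16929 / 46818616000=0.00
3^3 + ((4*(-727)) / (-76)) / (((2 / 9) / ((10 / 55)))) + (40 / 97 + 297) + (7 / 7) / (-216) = 1557660055 / 4378968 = 355.71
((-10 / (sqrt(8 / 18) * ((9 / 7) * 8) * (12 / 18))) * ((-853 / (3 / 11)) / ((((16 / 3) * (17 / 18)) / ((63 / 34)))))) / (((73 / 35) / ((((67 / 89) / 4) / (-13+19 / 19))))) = -145550738025 / 7690784768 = -18.93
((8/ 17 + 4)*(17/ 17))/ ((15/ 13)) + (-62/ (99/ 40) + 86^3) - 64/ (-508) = 679733731228/ 1068705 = 636034.95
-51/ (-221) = 3/ 13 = 0.23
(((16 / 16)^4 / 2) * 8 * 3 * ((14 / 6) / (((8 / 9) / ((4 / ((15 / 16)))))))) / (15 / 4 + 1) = 2688 / 95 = 28.29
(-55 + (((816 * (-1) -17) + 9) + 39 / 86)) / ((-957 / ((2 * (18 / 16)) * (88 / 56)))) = 3.25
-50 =-50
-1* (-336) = 336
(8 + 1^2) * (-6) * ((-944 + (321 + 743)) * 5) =-32400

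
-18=-18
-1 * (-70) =70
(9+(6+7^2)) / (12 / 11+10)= 352 / 61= 5.77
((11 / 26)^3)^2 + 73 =22552623209 / 308915776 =73.01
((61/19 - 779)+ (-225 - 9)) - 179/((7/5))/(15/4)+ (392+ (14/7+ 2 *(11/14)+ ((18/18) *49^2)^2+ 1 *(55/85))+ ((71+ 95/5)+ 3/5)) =195494333014/33915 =5764243.93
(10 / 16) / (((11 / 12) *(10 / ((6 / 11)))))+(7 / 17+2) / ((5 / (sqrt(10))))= 9 / 242+41 *sqrt(10) / 85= 1.56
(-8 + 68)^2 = 3600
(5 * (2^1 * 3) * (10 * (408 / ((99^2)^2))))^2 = 184960000 / 113919098077521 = 0.00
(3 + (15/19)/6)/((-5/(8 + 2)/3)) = -357/19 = -18.79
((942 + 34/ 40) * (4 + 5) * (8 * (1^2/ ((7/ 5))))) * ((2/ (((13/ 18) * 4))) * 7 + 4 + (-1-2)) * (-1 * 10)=-257963760/ 91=-2834766.59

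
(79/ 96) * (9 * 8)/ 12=79/ 16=4.94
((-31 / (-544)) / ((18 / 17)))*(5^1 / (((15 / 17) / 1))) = 527 / 1728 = 0.30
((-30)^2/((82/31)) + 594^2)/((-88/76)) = -137562147/451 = -305015.85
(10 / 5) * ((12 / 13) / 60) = 0.03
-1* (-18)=18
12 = 12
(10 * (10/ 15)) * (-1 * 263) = -5260/ 3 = -1753.33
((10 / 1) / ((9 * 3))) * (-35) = -12.96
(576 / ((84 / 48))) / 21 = 768 / 49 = 15.67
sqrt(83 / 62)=sqrt(5146) / 62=1.16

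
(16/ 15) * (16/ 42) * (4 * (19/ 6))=4864/ 945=5.15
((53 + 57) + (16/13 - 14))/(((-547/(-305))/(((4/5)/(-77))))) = -308416/547547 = -0.56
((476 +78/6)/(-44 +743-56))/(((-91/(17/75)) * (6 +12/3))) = -0.00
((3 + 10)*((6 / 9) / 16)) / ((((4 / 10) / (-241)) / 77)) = -1206205 / 48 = -25129.27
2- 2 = 0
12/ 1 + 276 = 288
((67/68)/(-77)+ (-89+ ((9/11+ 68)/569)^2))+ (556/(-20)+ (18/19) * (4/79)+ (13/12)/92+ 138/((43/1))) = -188561216266502882267/1660906137939473040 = -113.53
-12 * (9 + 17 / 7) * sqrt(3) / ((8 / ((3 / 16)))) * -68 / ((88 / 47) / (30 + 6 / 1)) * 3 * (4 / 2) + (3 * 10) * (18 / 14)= 270 / 7 + 1941570 * sqrt(3) / 77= 43712.57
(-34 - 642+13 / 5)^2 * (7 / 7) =11336689 / 25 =453467.56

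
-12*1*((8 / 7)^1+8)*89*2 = -136704 / 7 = -19529.14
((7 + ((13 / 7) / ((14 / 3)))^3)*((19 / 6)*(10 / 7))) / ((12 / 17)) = 10735975745 / 237180384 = 45.27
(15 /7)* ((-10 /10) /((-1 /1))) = 15 /7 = 2.14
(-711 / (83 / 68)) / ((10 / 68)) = -1643832 / 415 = -3961.04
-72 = -72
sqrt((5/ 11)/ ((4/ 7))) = 0.89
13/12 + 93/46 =857/276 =3.11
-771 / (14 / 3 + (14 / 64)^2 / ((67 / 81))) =-158690304 / 972419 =-163.19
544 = 544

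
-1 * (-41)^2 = -1681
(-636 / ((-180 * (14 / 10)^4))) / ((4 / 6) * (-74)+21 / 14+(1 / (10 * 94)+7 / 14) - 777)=-6227500 / 5581405417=-0.00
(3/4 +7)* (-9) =-279/4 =-69.75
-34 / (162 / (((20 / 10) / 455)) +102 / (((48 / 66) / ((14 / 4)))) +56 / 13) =-3536 / 3884419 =-0.00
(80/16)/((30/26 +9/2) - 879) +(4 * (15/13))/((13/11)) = 14964650/3837483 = 3.90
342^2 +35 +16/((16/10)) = 117009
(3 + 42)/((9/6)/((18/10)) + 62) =270/377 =0.72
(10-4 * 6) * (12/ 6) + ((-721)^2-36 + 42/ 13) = 6757143/ 13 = 519780.23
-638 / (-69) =638 / 69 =9.25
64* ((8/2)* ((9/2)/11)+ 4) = 3968/11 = 360.73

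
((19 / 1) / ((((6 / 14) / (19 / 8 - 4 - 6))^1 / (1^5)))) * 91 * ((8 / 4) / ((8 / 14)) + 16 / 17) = -111480733 / 816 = -136618.55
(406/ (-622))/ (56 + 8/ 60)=-3045/ 261862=-0.01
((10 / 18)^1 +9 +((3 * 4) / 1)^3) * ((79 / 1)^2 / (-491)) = -97596758 / 4419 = -22085.71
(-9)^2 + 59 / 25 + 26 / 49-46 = 46416 / 1225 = 37.89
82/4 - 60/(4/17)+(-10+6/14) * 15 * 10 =-23383/14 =-1670.21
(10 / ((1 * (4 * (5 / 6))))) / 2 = 3 / 2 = 1.50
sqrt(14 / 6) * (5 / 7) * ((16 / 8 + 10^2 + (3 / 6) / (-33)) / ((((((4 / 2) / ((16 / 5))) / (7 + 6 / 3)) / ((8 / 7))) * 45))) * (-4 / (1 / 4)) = -3446272 * sqrt(21) / 24255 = -651.12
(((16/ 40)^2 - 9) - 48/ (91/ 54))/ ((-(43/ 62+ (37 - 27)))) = 5264482/ 1508325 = 3.49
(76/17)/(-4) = -19/17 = -1.12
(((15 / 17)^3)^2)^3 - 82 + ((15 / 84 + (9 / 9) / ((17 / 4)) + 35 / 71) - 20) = -100.99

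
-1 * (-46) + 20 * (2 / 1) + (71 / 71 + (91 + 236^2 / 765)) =191866 / 765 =250.81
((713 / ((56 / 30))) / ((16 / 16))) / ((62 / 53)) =18285 / 56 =326.52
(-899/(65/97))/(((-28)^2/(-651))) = 8109879/7280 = 1113.99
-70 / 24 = -35 / 12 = -2.92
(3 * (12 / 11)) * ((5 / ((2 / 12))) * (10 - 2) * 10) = 86400 / 11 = 7854.55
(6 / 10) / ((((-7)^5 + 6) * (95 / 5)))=-3 / 1596095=-0.00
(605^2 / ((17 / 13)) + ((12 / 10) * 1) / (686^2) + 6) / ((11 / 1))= 5598241781281 / 220003630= 25446.13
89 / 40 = 2.22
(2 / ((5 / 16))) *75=480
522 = 522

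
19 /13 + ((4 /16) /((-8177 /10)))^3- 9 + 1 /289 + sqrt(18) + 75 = 3* sqrt(2) + 295087284841107 /4373931529864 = 71.71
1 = 1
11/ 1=11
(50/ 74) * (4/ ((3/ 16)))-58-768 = -811.59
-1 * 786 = -786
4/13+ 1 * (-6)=-74/13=-5.69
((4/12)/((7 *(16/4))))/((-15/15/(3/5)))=-1/140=-0.01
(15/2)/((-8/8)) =-15/2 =-7.50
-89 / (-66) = 89 / 66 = 1.35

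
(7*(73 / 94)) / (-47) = -511 / 4418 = -0.12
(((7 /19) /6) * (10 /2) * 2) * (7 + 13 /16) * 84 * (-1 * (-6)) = 91875 /38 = 2417.76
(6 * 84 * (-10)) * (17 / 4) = -21420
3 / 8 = 0.38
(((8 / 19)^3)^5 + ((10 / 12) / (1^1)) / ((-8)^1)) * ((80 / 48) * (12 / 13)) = -0.16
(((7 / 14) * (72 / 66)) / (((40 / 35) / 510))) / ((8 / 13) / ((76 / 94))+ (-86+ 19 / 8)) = -5290740 / 1801129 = -2.94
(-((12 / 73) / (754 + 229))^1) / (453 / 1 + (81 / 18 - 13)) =-24 / 63793751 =-0.00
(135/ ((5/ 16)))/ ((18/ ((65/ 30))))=52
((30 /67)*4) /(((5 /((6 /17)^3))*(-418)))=-2592 /68796739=-0.00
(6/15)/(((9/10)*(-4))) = -1/9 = -0.11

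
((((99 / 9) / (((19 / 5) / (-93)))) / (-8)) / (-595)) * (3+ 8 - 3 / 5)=-13299 / 22610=-0.59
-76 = -76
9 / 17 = 0.53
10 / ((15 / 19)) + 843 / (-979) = 34673 / 2937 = 11.81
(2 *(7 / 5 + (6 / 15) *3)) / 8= 13 / 20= 0.65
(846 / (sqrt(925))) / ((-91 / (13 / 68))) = -423 * sqrt(37) / 44030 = -0.06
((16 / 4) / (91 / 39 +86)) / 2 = 6 / 265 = 0.02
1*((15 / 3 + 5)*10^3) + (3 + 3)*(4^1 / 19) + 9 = 190195 / 19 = 10010.26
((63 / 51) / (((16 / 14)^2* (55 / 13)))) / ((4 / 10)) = 0.56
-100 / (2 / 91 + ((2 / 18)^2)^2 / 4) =-238820400 / 52579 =-4542.13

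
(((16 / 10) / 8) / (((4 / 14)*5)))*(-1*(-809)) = 5663 / 50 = 113.26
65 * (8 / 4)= 130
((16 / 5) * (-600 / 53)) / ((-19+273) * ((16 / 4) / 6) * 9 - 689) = -384 / 8851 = -0.04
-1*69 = -69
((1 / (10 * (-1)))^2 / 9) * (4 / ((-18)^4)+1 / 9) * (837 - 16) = 2394857 / 23619600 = 0.10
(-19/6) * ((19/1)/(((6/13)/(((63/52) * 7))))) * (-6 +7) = -17689/16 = -1105.56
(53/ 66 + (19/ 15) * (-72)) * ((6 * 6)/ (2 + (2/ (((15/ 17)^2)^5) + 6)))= -10321234681640625/ 47548550092439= -217.07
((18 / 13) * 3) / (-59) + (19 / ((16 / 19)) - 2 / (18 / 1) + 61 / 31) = 83367313 / 3423888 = 24.35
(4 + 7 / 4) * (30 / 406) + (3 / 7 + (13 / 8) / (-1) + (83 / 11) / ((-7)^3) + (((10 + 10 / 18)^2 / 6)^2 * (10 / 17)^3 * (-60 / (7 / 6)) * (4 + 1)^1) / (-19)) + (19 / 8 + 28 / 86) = 288713454839699893 / 303319307811366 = 951.85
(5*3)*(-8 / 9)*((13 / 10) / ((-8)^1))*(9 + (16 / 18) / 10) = 5317 / 270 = 19.69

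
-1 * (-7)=7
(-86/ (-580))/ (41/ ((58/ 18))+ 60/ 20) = 43/ 4560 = 0.01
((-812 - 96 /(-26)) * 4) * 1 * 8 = -336256 /13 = -25865.85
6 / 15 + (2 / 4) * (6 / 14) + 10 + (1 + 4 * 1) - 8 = 533 / 70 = 7.61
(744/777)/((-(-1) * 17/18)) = 4464/4403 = 1.01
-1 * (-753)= 753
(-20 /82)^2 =100 /1681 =0.06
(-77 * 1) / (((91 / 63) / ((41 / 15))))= -9471 / 65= -145.71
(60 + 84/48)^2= 61009/16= 3813.06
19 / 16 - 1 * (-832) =13331 / 16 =833.19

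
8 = 8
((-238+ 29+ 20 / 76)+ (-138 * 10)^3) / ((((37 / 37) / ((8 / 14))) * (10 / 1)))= -99866743932 / 665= -150175554.78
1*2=2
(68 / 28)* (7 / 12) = 17 / 12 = 1.42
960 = 960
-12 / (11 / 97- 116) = 388 / 3747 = 0.10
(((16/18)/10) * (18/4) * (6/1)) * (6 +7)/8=39/10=3.90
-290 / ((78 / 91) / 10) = -3383.33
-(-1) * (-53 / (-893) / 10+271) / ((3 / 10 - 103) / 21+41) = 50821743 / 6771619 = 7.51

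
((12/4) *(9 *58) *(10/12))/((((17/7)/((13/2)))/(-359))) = -42633045/34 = -1253913.09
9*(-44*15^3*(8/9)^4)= -22528000/27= -834370.37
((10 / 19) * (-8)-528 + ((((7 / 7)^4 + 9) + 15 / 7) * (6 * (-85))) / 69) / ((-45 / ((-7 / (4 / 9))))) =-951291 / 4370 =-217.69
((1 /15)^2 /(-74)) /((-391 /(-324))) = -18 /361675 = -0.00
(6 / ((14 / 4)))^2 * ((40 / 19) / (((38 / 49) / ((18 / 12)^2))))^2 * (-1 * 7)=-100018800 / 130321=-767.48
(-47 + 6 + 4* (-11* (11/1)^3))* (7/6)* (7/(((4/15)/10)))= -71791125/4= -17947781.25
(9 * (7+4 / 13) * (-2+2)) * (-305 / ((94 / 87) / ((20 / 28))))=0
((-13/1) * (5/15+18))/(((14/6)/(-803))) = 574145/7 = 82020.71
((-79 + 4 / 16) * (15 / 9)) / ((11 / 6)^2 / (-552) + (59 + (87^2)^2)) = -2608200 / 1138463302919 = -0.00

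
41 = 41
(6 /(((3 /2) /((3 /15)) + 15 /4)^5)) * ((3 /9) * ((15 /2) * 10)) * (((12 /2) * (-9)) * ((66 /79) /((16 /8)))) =-45056 /2399625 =-0.02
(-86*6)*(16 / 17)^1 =-8256 / 17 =-485.65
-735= -735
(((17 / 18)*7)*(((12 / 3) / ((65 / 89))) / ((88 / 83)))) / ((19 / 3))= 879053 / 163020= 5.39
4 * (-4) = -16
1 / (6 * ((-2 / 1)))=-1 / 12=-0.08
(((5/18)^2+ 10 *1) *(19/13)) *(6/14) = 62035/9828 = 6.31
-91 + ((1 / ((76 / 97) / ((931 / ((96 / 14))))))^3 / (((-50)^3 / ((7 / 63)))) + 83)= -100530639561511 / 7962624000000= -12.63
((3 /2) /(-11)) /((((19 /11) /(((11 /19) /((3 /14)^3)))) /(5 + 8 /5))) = -166012 /5415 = -30.66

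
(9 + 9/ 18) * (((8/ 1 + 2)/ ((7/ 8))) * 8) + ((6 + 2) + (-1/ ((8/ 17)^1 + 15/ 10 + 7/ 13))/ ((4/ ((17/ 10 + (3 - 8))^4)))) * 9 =129521541917/ 155260000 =834.22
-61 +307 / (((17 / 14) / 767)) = 3295529 / 17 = 193854.65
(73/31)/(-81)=-73/2511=-0.03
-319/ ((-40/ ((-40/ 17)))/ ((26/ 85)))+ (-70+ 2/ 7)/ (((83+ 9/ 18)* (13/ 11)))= -141557438/ 21959665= -6.45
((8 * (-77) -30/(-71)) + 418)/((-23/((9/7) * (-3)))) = -54108/1633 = -33.13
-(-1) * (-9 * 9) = -81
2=2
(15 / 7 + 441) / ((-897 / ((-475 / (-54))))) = -245575 / 56511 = -4.35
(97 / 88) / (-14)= -0.08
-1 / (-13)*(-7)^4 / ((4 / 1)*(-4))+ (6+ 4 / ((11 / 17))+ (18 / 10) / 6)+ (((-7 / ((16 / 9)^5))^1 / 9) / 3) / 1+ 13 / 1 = 10439228017 / 749731840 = 13.92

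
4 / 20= 1 / 5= 0.20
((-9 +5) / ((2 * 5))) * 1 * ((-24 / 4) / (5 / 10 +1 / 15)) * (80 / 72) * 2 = 160 / 17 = 9.41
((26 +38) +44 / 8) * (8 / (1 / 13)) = 7228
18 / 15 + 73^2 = 26651 / 5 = 5330.20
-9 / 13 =-0.69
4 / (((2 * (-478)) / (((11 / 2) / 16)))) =-11 / 7648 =-0.00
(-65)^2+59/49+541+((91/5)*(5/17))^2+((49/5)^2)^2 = 124081688211/8850625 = 14019.54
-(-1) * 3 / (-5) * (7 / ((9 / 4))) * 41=-1148 / 15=-76.53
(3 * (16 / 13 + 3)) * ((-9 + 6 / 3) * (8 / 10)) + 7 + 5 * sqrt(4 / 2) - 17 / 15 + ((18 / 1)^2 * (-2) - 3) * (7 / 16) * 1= -1092071 / 3120 + 5 * sqrt(2)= -342.95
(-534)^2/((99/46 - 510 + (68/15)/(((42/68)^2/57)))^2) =2933697731504400/295578170757769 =9.93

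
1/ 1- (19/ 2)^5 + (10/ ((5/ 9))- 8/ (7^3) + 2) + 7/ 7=-849060741/ 10976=-77356.12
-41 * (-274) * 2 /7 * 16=359488 /7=51355.43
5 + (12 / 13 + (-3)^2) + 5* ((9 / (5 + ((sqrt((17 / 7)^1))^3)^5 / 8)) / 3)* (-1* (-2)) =81103570026825360* sqrt(119) / 2854826953093906993 + 553243933223777070242 / 37112750390220790909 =15.22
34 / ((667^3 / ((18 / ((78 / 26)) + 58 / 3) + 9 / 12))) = 5321 / 1780445778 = 0.00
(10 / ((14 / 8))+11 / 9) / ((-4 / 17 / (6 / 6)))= -7429 / 252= -29.48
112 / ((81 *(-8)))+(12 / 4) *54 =13108 / 81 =161.83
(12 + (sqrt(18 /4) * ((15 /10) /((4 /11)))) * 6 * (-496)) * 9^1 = 108-165726 * sqrt(2) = -234263.96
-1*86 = -86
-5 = -5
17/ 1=17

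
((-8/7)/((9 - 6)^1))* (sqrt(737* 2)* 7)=-102.38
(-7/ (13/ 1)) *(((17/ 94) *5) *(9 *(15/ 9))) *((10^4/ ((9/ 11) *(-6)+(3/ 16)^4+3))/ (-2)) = -1072332800000/ 56023201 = -19140.87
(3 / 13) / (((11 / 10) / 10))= 300 / 143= 2.10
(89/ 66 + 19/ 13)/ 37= 2411/ 31746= 0.08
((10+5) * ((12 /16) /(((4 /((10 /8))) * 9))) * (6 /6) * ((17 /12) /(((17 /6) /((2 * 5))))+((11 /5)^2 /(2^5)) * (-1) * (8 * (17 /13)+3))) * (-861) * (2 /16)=-26540325 /212992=-124.61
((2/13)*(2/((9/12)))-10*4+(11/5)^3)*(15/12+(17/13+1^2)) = -5220367/50700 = -102.97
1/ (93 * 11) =1/ 1023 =0.00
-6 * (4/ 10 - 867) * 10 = 51996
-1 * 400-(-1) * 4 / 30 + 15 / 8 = -47759 / 120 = -397.99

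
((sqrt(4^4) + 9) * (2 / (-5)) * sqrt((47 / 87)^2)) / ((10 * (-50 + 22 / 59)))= 2773 / 254736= 0.01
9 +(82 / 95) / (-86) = 36724 / 4085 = 8.99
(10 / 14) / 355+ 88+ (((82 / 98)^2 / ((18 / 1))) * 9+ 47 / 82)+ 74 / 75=47131673639 / 524198325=89.91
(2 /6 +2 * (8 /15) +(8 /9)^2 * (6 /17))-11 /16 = 36403 /36720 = 0.99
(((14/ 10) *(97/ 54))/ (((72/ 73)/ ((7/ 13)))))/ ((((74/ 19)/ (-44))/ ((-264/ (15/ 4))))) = 3190726924/ 2922075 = 1091.94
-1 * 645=-645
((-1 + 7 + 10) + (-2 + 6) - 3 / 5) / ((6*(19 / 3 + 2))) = 97 / 250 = 0.39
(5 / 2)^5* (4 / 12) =3125 / 96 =32.55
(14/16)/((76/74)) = 259/304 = 0.85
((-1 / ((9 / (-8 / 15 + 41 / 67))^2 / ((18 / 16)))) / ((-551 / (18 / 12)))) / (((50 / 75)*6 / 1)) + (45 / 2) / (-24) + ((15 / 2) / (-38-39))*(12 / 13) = -109891178364259 / 106959417364800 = -1.03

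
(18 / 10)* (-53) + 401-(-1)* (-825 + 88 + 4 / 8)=-430.90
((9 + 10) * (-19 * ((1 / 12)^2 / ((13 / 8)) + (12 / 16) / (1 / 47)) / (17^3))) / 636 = -5956139 / 1462344624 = -0.00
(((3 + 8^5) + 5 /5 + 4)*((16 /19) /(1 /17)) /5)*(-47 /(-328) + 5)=482661.31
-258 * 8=-2064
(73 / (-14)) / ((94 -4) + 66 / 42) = -73 / 1282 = -0.06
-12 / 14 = -6 / 7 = -0.86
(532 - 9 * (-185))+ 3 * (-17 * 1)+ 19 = 2165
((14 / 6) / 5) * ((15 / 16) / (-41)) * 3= -21 / 656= -0.03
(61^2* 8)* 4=119072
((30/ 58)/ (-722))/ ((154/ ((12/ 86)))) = -45/ 69325718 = -0.00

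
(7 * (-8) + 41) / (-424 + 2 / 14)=35 / 989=0.04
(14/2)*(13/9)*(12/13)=28/3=9.33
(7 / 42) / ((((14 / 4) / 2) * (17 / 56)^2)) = 896 / 867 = 1.03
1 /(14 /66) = 33 /7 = 4.71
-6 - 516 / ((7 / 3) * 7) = -1842 / 49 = -37.59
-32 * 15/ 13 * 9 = -4320/ 13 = -332.31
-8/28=-2/7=-0.29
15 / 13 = 1.15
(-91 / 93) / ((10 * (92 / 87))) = -2639 / 28520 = -0.09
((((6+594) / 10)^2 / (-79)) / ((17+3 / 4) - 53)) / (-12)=-400 / 3713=-0.11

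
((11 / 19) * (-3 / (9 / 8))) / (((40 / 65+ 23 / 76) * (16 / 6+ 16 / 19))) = -10868 / 22675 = -0.48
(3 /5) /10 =3 /50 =0.06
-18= -18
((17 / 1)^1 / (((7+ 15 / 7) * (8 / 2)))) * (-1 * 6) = -357 / 128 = -2.79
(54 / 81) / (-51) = -2 / 153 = -0.01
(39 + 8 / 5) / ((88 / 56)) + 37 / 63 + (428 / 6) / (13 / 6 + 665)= 367989694 / 13870395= 26.53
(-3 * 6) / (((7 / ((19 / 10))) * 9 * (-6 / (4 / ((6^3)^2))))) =19 / 2449440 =0.00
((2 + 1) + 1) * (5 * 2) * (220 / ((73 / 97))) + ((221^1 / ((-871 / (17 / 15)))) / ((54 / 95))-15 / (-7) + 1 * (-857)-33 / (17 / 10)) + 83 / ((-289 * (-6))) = 8670468260998 / 801453933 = 10818.42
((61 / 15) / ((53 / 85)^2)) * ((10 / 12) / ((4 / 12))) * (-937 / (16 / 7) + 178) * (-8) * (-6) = -1635530475 / 5618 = -291123.26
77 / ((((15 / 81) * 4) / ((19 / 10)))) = 39501 / 200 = 197.50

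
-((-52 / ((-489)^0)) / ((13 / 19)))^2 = -5776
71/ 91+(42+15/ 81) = 105566/ 2457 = 42.97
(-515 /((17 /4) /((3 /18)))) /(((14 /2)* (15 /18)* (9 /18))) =-824 /119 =-6.92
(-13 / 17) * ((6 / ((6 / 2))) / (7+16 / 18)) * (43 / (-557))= 0.01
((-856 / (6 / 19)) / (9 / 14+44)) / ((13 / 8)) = -910784 / 24375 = -37.37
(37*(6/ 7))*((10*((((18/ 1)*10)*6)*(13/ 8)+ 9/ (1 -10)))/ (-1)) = -3893880/ 7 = -556268.57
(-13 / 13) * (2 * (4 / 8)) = -1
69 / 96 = 23 / 32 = 0.72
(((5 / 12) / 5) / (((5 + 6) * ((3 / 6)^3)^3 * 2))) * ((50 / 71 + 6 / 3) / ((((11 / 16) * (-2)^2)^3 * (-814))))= -131072 / 423080977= -0.00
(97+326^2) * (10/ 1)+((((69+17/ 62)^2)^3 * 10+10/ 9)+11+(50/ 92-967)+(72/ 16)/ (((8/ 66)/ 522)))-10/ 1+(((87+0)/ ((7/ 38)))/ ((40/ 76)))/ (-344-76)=7958951766135470850099059491/ 7201559869106400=1105170533994.75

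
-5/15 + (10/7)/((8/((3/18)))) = -17/56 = -0.30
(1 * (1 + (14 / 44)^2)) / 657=533 / 317988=0.00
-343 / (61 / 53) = -18179 / 61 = -298.02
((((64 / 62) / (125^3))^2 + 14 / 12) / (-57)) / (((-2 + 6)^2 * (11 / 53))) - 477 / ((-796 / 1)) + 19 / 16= 78187521472930843402357 / 43911201049804687500000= 1.78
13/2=6.50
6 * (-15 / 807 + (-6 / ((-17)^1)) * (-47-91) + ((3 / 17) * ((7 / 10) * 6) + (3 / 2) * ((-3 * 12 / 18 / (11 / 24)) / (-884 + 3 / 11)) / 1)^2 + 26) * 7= -170966599015682148 / 183658916429525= -930.89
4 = 4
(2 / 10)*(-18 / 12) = -3 / 10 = -0.30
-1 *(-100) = 100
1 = 1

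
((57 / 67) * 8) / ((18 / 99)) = 2508 / 67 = 37.43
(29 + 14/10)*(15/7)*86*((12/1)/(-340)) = -117648/595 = -197.73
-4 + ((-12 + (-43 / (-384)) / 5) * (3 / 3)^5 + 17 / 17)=-28757 / 1920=-14.98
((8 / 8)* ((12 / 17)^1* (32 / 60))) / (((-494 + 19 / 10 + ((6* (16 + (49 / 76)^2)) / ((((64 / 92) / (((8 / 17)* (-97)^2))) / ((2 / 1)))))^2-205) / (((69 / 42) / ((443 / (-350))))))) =-2608922163200 / 8393271454217932938150511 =-0.00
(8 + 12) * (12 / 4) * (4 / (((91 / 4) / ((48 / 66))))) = 7.67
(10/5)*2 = 4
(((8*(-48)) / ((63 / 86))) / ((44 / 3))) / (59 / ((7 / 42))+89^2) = -2752 / 637175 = -0.00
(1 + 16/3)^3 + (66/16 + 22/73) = 4075451/15768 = 258.46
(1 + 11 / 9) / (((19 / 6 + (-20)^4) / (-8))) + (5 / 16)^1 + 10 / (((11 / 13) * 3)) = 718395445 / 168963344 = 4.25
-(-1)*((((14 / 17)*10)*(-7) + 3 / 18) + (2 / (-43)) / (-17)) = -252097 / 4386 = -57.48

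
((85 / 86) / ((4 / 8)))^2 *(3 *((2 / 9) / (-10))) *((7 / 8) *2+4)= -33235 / 22188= -1.50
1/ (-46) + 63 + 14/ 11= 32511/ 506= 64.25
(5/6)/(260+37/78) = 65/20317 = 0.00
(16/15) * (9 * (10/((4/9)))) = 216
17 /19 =0.89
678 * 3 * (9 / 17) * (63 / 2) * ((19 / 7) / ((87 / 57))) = 29738097 / 493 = 60320.68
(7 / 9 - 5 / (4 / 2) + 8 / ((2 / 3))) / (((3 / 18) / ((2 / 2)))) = 185 / 3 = 61.67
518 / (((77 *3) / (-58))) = -4292 / 33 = -130.06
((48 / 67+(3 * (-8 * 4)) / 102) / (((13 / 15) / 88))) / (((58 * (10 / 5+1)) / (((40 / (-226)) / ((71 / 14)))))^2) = -2207744000 / 2404683432862269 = -0.00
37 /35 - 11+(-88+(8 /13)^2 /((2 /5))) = -573732 /5915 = -97.00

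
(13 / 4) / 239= 13 / 956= 0.01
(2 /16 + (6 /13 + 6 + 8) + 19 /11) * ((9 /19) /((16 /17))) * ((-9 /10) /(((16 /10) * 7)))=-25698951 /38950912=-0.66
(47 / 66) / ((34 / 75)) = 1175 / 748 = 1.57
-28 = -28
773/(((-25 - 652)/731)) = -565063/677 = -834.66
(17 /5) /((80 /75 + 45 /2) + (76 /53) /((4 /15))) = 5406 /46021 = 0.12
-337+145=-192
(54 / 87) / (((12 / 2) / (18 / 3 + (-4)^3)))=-6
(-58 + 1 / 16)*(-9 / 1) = 521.44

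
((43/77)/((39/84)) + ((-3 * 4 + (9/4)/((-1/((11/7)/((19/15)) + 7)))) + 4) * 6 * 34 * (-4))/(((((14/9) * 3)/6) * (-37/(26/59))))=-7414767288/22356103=-331.67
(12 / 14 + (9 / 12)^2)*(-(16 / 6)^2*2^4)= -3392 / 21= -161.52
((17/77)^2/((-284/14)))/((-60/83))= 23987/7216440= 0.00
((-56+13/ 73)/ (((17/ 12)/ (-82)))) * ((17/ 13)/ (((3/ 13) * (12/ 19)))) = 6348850/ 219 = 28990.18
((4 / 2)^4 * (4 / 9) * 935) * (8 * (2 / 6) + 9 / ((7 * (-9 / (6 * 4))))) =-957440 / 189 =-5065.82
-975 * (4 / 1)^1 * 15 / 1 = -58500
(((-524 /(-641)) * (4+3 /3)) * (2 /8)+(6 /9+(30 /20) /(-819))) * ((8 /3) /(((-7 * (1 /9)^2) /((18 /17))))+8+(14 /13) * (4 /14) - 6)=-4621560477 /90238057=-51.22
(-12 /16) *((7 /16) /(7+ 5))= -7 /256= -0.03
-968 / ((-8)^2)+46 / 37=-13.88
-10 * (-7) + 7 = 77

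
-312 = -312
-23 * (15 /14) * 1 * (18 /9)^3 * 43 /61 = -59340 /427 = -138.97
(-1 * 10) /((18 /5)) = -25 /9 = -2.78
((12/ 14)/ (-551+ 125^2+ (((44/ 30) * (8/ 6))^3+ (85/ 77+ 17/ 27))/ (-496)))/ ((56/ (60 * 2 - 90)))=2796626250/ 91807036242523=0.00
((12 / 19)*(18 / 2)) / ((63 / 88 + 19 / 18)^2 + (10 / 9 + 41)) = 67744512 / 539280667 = 0.13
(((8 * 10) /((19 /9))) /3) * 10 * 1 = 2400 /19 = 126.32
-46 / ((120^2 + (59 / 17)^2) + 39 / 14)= -186116 / 58322405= -0.00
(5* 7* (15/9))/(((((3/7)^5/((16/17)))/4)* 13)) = 188238400/161109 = 1168.39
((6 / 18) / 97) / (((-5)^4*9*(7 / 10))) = 0.00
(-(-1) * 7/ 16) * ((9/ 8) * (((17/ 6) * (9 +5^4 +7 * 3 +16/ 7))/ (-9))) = -78217/ 768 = -101.85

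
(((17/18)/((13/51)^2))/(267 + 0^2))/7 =4913/631722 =0.01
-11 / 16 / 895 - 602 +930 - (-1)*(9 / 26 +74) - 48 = 65964937 / 186160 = 354.35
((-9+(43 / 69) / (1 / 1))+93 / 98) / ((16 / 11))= -552497 / 108192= -5.11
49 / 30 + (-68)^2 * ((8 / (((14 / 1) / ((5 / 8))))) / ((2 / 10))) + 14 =1737283 / 210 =8272.78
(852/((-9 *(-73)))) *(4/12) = 284/657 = 0.43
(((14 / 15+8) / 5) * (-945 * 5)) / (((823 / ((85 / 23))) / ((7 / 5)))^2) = -119547162 / 358307041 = -0.33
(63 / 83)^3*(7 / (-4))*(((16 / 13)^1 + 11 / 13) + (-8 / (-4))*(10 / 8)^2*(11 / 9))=-1073340639 / 237863392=-4.51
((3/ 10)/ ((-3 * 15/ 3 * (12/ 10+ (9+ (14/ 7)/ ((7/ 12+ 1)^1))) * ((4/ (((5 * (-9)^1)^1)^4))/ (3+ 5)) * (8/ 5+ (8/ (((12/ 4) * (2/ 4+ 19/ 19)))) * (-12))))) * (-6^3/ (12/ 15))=-3506034375/ 17908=-195780.34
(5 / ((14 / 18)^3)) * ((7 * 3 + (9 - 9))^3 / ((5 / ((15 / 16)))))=295245 / 16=18452.81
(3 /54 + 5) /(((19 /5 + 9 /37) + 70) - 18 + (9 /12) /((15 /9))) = 6734 /75249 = 0.09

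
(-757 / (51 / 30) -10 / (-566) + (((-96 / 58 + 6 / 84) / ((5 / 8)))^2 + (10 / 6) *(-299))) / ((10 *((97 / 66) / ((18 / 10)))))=-1379592814181472 / 12019300251875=-114.78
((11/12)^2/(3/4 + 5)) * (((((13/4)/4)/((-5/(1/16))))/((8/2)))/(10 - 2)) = -1573/33914880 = -0.00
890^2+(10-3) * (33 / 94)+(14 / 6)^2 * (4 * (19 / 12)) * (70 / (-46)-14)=15402315451 / 19458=791567.24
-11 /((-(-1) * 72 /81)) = -12.38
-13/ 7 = -1.86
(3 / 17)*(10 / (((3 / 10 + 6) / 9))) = 300 / 119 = 2.52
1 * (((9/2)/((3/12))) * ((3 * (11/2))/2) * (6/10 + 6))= 9801/10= 980.10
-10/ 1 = -10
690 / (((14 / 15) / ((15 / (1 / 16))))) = 1242000 / 7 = 177428.57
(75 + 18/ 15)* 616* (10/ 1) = 469392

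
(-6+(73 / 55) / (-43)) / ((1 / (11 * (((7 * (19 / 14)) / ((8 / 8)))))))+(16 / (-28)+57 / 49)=-13266383 / 21070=-629.63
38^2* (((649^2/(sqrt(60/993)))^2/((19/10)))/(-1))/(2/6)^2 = -20083198788358002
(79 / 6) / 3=79 / 18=4.39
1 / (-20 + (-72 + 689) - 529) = 1 / 68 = 0.01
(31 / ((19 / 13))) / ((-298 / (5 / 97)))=-2015 / 549214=-0.00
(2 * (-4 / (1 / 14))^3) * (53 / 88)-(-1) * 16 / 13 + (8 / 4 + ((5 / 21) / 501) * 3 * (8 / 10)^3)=-2652115609798 / 12537525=-211534.22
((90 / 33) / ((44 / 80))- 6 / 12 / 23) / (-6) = -27479 / 33396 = -0.82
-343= -343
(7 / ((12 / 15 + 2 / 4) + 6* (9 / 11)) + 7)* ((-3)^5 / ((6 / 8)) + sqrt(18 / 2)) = -2608.89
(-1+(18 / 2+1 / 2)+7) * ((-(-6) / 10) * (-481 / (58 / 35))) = -313131 / 116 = -2699.41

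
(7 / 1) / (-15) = -7 / 15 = -0.47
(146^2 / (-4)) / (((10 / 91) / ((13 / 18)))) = -6304207 / 180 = -35023.37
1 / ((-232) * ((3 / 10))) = -5 / 348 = -0.01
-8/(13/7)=-56/13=-4.31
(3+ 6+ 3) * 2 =24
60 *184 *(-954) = -10532160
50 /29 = 1.72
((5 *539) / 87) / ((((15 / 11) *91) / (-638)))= -18634 / 117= -159.26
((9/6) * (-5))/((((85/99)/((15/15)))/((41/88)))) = -1107/272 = -4.07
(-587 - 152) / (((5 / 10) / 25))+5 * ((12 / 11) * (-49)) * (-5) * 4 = -347650 / 11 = -31604.55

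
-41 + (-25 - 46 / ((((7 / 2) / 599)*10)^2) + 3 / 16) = -265367461 / 19600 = -13539.16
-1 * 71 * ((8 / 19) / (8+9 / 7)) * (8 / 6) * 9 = -47712 / 1235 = -38.63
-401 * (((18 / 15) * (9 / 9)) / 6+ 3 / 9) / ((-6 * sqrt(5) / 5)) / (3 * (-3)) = -1604 * sqrt(5) / 405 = -8.86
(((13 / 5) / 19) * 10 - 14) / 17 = -240 / 323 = -0.74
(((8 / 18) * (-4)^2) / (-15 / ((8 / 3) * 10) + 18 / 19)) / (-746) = -9728 / 392769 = -0.02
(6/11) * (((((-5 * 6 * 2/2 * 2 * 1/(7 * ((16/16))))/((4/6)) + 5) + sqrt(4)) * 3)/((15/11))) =-246/35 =-7.03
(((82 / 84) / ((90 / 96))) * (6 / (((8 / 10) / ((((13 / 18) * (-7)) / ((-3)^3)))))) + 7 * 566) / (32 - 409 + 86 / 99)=-31783004 / 3016197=-10.54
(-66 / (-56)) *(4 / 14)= 33 / 98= 0.34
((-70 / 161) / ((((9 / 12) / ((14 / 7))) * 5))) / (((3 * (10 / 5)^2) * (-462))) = 2 / 47817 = 0.00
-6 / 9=-2 / 3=-0.67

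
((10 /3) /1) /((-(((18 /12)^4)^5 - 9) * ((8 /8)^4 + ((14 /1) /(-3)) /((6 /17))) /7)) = 7340032 /12750273129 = 0.00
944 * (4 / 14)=1888 / 7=269.71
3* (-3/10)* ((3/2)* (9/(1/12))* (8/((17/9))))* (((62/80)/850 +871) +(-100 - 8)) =-170205665391/361250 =-471157.55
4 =4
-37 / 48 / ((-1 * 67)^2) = -37 / 215472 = -0.00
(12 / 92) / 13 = 3 / 299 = 0.01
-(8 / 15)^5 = -32768 / 759375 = -0.04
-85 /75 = -1.13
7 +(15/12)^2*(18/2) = 337/16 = 21.06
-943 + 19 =-924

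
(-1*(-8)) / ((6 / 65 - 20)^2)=8450 / 418609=0.02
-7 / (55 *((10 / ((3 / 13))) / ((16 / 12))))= -14 / 3575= -0.00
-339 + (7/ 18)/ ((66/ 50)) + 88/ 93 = -6219497/ 18414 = -337.76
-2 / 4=-1 / 2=-0.50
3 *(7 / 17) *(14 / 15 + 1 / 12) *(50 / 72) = 2135 / 2448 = 0.87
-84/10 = -42/5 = -8.40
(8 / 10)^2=16 / 25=0.64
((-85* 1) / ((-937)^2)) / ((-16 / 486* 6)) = 6885 / 14047504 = 0.00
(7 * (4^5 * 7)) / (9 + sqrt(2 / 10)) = 564480 / 101- 12544 * sqrt(5) / 101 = 5311.20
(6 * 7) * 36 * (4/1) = 6048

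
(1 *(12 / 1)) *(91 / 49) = 156 / 7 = 22.29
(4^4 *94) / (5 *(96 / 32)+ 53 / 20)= 481280 / 353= 1363.40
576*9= 5184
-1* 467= -467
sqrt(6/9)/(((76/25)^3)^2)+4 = 244140625 * sqrt(6)/578099785728+4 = 4.00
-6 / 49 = -0.12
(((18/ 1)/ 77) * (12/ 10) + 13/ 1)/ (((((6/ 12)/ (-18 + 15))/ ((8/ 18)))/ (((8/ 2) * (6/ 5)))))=-327232/ 1925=-169.99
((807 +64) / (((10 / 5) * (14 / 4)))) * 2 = 1742 / 7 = 248.86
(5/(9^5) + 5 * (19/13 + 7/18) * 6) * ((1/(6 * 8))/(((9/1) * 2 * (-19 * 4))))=-332920/393797781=-0.00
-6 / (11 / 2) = -1.09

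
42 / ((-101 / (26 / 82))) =-546 / 4141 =-0.13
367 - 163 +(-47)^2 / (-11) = 35 / 11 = 3.18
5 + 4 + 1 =10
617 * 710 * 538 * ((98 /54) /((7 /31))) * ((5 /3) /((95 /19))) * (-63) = -358000441540 /9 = -39777826837.78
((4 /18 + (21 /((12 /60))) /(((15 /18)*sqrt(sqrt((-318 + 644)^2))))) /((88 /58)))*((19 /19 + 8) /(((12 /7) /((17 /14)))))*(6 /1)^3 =4437 /22 + 2515779*sqrt(326) /7172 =6535.14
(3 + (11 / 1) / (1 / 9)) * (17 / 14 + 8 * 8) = 46563 / 7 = 6651.86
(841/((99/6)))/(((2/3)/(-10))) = -8410/11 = -764.55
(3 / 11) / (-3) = -1 / 11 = -0.09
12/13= 0.92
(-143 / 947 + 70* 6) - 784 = -344851 / 947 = -364.15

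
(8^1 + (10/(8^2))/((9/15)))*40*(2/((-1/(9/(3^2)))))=-3965/6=-660.83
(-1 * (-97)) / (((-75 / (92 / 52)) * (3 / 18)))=-4462 / 325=-13.73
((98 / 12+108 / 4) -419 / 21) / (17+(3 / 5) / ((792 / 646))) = 70290 / 80801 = 0.87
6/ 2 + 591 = 594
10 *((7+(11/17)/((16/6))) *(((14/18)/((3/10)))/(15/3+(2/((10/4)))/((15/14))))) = 4309375/131886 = 32.67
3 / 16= 0.19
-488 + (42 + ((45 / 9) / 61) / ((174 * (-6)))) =-446.00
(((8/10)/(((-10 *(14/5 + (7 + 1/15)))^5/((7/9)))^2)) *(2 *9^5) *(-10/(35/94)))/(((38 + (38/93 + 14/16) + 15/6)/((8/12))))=-62719072497/223922599471692302610595840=-0.00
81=81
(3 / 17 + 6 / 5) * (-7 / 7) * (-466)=54522 / 85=641.44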